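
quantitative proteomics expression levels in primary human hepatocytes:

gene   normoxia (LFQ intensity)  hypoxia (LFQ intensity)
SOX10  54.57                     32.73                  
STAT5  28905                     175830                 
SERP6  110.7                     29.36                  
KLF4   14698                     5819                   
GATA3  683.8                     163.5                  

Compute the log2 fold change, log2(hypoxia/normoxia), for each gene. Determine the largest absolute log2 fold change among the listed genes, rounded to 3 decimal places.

2.605

log2(32.73/54.57) = -0.737  (SOX10)
log2(175830/28905) = 2.605  (STAT5)
log2(29.36/110.7) = -1.915  (SERP6)
log2(5819/14698) = -1.337  (KLF4)
log2(163.5/683.8) = -2.064  (GATA3)
The largest magnitude belongs to STAT5.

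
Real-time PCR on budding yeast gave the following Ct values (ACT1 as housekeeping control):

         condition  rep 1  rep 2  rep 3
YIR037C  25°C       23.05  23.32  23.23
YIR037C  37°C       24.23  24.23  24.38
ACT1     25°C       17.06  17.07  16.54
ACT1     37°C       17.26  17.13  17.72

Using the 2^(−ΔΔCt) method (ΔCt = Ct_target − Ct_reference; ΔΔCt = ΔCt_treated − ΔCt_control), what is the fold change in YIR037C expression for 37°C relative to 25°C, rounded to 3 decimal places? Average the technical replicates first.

0.660

Mean Ct: YIR037C 25°C 23.200; YIR037C 37°C 24.280; ACT1 25°C 16.890; ACT1 37°C 17.370
ΔCt(25°C) = 23.200 − 16.890 = 6.310
ΔCt(37°C) = 24.280 − 17.370 = 6.910
ΔΔCt = 6.910 − 6.310 = 0.600
Fold change = 2^(−0.600) = 0.6598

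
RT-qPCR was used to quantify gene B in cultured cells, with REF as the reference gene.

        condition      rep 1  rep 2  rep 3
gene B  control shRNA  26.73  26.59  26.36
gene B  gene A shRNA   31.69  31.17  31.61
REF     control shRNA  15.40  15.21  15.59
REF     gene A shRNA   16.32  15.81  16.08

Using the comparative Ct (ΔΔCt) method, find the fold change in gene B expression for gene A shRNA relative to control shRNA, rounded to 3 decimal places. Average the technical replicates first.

Mean Ct: gene B control shRNA 26.560; gene B gene A shRNA 31.490; REF control shRNA 15.400; REF gene A shRNA 16.070
ΔCt(control shRNA) = 26.560 − 15.400 = 11.160
ΔCt(gene A shRNA) = 31.490 − 16.070 = 15.420
ΔΔCt = 15.420 − 11.160 = 4.260
Fold change = 2^(−4.260) = 0.0522

0.052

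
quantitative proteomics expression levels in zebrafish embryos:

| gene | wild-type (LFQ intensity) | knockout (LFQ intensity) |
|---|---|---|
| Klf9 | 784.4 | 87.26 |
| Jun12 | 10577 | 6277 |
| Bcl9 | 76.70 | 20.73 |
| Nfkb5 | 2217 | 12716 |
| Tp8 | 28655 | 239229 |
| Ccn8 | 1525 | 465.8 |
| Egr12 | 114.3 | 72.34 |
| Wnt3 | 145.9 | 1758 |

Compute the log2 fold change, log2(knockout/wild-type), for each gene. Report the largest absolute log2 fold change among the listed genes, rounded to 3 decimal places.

3.591

log2(87.26/784.4) = -3.168  (Klf9)
log2(6277/10577) = -0.753  (Jun12)
log2(20.73/76.70) = -1.888  (Bcl9)
log2(12716/2217) = 2.520  (Nfkb5)
log2(239229/28655) = 3.062  (Tp8)
log2(465.8/1525) = -1.711  (Ccn8)
log2(72.34/114.3) = -0.660  (Egr12)
log2(1758/145.9) = 3.591  (Wnt3)
The largest magnitude belongs to Wnt3.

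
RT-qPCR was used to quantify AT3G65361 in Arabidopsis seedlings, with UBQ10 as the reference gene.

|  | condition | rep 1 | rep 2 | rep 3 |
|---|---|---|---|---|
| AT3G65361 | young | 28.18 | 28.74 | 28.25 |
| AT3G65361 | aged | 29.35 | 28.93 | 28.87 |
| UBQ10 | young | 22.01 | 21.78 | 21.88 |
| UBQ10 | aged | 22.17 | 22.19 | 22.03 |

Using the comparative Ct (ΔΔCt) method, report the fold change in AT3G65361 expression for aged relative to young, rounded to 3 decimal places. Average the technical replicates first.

Mean Ct: AT3G65361 young 28.390; AT3G65361 aged 29.050; UBQ10 young 21.890; UBQ10 aged 22.130
ΔCt(young) = 28.390 − 21.890 = 6.500
ΔCt(aged) = 29.050 − 22.130 = 6.920
ΔΔCt = 6.920 − 6.500 = 0.420
Fold change = 2^(−0.420) = 0.7474

0.747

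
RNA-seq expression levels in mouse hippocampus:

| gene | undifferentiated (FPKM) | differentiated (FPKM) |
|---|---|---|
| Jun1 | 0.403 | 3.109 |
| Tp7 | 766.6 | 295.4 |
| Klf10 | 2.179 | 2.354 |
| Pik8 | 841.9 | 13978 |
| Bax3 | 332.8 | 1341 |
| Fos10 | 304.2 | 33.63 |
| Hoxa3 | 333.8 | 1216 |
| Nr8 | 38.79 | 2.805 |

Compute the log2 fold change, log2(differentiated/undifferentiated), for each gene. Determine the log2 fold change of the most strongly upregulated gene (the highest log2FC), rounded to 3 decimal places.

4.053

log2(3.109/0.403) = 2.948  (Jun1)
log2(295.4/766.6) = -1.376  (Tp7)
log2(2.354/2.179) = 0.111  (Klf10)
log2(13978/841.9) = 4.053  (Pik8)
log2(1341/332.8) = 2.011  (Bax3)
log2(33.63/304.2) = -3.177  (Fos10)
log2(1216/333.8) = 1.865  (Hoxa3)
log2(2.805/38.79) = -3.790  (Nr8)
Pik8 is most strongly upregulated.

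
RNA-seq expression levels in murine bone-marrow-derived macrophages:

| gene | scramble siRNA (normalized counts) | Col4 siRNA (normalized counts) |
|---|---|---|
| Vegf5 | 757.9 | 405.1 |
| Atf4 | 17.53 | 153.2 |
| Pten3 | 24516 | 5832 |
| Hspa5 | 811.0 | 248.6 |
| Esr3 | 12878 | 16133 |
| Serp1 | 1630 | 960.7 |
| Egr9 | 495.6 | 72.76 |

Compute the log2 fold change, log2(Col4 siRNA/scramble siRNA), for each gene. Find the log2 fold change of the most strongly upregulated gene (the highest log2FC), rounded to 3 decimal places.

log2(405.1/757.9) = -0.904  (Vegf5)
log2(153.2/17.53) = 3.128  (Atf4)
log2(5832/24516) = -2.072  (Pten3)
log2(248.6/811.0) = -1.706  (Hspa5)
log2(16133/12878) = 0.325  (Esr3)
log2(960.7/1630) = -0.763  (Serp1)
log2(72.76/495.6) = -2.768  (Egr9)
Atf4 is most strongly upregulated.

3.128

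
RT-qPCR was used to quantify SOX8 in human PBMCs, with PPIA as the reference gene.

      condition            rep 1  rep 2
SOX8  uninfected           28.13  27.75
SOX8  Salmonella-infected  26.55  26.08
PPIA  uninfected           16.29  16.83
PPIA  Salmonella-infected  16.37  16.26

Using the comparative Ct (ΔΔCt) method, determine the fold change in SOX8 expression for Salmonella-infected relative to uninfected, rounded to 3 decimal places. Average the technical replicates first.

2.603

Mean Ct: SOX8 uninfected 27.940; SOX8 Salmonella-infected 26.315; PPIA uninfected 16.560; PPIA Salmonella-infected 16.315
ΔCt(uninfected) = 27.940 − 16.560 = 11.380
ΔCt(Salmonella-infected) = 26.315 − 16.315 = 10.000
ΔΔCt = 10.000 − 11.380 = -1.380
Fold change = 2^(−(-1.380)) = 2^1.380 = 2.6027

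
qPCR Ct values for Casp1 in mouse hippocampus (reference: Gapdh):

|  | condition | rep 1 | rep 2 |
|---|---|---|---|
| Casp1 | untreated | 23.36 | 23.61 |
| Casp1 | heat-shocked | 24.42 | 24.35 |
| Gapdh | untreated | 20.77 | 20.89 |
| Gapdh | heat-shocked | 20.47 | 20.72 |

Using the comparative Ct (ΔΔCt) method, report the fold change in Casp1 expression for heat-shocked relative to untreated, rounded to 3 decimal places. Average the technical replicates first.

0.455

Mean Ct: Casp1 untreated 23.485; Casp1 heat-shocked 24.385; Gapdh untreated 20.830; Gapdh heat-shocked 20.595
ΔCt(untreated) = 23.485 − 20.830 = 2.655
ΔCt(heat-shocked) = 24.385 − 20.595 = 3.790
ΔΔCt = 3.790 − 2.655 = 1.135
Fold change = 2^(−1.135) = 0.4553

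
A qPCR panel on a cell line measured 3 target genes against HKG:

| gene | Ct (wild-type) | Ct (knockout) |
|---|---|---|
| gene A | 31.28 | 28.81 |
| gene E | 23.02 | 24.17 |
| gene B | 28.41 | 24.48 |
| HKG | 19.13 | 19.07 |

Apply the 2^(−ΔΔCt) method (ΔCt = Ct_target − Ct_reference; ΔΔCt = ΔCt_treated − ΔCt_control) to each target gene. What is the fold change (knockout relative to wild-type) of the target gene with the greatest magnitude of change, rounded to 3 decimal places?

14.621

gene A: ΔΔCt = (28.81−19.07) − (31.28−19.13) = 9.74 − 12.15 = -2.41; fold change = 2^2.41 = 5.315
gene E: ΔΔCt = (24.17−19.07) − (23.02−19.13) = 5.10 − 3.89 = 1.21; fold change = 2^-1.21 = 0.432
gene B: ΔΔCt = (24.48−19.07) − (28.41−19.13) = 5.41 − 9.28 = -3.87; fold change = 2^3.87 = 14.621
gene B has the largest |ΔΔCt| = 3.87.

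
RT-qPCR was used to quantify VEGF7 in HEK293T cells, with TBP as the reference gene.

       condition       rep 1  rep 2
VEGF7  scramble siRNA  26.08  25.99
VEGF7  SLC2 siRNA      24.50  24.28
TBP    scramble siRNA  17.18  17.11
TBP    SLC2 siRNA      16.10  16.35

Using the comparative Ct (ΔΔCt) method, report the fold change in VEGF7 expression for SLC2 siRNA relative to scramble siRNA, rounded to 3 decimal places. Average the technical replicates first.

1.653

Mean Ct: VEGF7 scramble siRNA 26.035; VEGF7 SLC2 siRNA 24.390; TBP scramble siRNA 17.145; TBP SLC2 siRNA 16.225
ΔCt(scramble siRNA) = 26.035 − 17.145 = 8.890
ΔCt(SLC2 siRNA) = 24.390 − 16.225 = 8.165
ΔΔCt = 8.165 − 8.890 = -0.725
Fold change = 2^(−(-0.725)) = 2^0.725 = 1.6529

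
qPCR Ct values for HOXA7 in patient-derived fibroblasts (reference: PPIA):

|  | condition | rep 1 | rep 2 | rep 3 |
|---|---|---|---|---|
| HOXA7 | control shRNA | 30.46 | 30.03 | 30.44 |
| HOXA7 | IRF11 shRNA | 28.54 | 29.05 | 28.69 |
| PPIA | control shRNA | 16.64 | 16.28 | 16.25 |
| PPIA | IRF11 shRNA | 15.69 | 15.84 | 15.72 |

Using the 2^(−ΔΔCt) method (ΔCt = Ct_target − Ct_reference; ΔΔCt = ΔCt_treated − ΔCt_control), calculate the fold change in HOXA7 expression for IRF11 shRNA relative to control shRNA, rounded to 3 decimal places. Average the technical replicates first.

1.879

Mean Ct: HOXA7 control shRNA 30.310; HOXA7 IRF11 shRNA 28.760; PPIA control shRNA 16.390; PPIA IRF11 shRNA 15.750
ΔCt(control shRNA) = 30.310 − 16.390 = 13.920
ΔCt(IRF11 shRNA) = 28.760 − 15.750 = 13.010
ΔΔCt = 13.010 − 13.920 = -0.910
Fold change = 2^(−(-0.910)) = 2^0.910 = 1.8790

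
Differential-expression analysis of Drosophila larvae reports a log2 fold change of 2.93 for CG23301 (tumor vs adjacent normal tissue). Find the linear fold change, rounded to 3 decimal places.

7.621

Fold change = 2^(2.93) = 7.6211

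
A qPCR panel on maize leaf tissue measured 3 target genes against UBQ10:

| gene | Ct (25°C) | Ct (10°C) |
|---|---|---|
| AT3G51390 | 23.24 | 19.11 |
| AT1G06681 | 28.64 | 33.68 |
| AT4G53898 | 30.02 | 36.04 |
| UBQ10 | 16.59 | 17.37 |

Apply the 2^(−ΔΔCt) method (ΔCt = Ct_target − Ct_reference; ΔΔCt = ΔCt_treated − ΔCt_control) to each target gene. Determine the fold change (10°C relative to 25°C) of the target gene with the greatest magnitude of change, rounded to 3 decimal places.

AT3G51390: ΔΔCt = (19.11−17.37) − (23.24−16.59) = 1.74 − 6.65 = -4.91; fold change = 2^4.91 = 30.065
AT1G06681: ΔΔCt = (33.68−17.37) − (28.64−16.59) = 16.31 − 12.05 = 4.26; fold change = 2^-4.26 = 0.052
AT4G53898: ΔΔCt = (36.04−17.37) − (30.02−16.59) = 18.67 − 13.43 = 5.24; fold change = 2^-5.24 = 0.026
AT4G53898 has the largest |ΔΔCt| = 5.24.

0.026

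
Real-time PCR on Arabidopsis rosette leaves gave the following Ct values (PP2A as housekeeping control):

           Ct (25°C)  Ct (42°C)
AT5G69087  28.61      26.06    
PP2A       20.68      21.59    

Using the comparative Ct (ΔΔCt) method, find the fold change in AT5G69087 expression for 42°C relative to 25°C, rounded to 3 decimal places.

ΔCt(25°C) = 28.610 − 20.680 = 7.930
ΔCt(42°C) = 26.060 − 21.590 = 4.470
ΔΔCt = 4.470 − 7.930 = -3.460
Fold change = 2^(−(-3.460)) = 2^3.460 = 11.0043

11.004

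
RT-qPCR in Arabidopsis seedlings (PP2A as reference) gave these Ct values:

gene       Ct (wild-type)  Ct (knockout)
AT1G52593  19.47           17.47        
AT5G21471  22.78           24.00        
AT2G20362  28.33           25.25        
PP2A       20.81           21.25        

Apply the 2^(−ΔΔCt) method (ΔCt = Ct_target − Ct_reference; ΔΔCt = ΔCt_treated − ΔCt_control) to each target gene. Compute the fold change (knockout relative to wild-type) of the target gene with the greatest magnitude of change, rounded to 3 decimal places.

AT1G52593: ΔΔCt = (17.47−21.25) − (19.47−20.81) = -3.78 − (-1.34) = -2.44; fold change = 2^2.44 = 5.426
AT5G21471: ΔΔCt = (24.00−21.25) − (22.78−20.81) = 2.75 − 1.97 = 0.78; fold change = 2^-0.78 = 0.582
AT2G20362: ΔΔCt = (25.25−21.25) − (28.33−20.81) = 4.00 − 7.52 = -3.52; fold change = 2^3.52 = 11.472
AT2G20362 has the largest |ΔΔCt| = 3.52.

11.472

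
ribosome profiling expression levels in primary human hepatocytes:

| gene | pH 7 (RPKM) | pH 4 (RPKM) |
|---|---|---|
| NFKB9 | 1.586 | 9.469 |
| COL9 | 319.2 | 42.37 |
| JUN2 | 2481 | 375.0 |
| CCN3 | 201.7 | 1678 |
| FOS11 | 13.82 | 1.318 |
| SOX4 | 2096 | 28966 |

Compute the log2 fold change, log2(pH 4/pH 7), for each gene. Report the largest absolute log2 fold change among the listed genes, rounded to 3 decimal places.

3.789

log2(9.469/1.586) = 2.578  (NFKB9)
log2(42.37/319.2) = -2.913  (COL9)
log2(375.0/2481) = -2.726  (JUN2)
log2(1678/201.7) = 3.056  (CCN3)
log2(1.318/13.82) = -3.390  (FOS11)
log2(28966/2096) = 3.789  (SOX4)
The largest magnitude belongs to SOX4.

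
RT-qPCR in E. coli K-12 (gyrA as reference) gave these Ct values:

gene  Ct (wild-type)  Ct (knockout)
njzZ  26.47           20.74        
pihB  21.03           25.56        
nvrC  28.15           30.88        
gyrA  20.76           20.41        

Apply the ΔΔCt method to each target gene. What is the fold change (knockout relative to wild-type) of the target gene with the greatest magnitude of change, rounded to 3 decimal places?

njzZ: ΔΔCt = (20.74−20.41) − (26.47−20.76) = 0.33 − 5.71 = -5.38; fold change = 2^5.38 = 41.643
pihB: ΔΔCt = (25.56−20.41) − (21.03−20.76) = 5.15 − 0.27 = 4.88; fold change = 2^-4.88 = 0.034
nvrC: ΔΔCt = (30.88−20.41) − (28.15−20.76) = 10.47 − 7.39 = 3.08; fold change = 2^-3.08 = 0.118
njzZ has the largest |ΔΔCt| = 5.38.

41.643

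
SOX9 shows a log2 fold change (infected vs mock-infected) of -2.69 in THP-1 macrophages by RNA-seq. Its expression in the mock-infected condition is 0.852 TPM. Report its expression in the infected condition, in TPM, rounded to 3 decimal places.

0.132

Fold change = 2^(-2.69) = 0.1550
infected expression = 0.852 × 0.1550 = 0.132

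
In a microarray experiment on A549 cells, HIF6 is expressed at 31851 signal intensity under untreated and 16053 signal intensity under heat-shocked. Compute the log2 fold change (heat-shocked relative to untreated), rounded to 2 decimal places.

Fold change = 16053 / 31851 = 0.5040
log2(0.5040) = -0.988

-0.99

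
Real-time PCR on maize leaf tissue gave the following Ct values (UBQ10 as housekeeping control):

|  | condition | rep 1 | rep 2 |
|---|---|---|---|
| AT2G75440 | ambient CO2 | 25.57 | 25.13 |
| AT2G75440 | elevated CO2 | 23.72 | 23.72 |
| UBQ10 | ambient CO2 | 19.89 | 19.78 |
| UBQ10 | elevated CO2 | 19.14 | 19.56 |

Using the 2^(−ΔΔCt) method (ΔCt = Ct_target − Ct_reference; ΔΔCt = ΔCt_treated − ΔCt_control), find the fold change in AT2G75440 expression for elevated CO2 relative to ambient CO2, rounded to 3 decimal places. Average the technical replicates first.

2.211

Mean Ct: AT2G75440 ambient CO2 25.350; AT2G75440 elevated CO2 23.720; UBQ10 ambient CO2 19.835; UBQ10 elevated CO2 19.350
ΔCt(ambient CO2) = 25.350 − 19.835 = 5.515
ΔCt(elevated CO2) = 23.720 − 19.350 = 4.370
ΔΔCt = 4.370 − 5.515 = -1.145
Fold change = 2^(−(-1.145)) = 2^1.145 = 2.2115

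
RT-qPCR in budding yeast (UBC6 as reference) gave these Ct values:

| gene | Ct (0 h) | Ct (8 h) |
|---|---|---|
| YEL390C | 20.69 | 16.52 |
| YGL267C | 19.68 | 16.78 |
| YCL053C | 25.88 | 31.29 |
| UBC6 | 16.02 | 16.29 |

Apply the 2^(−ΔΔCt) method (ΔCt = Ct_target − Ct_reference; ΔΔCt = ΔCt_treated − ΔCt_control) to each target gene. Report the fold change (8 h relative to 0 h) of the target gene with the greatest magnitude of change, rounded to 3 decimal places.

0.028

YEL390C: ΔΔCt = (16.52−16.29) − (20.69−16.02) = 0.23 − 4.67 = -4.44; fold change = 2^4.44 = 21.706
YGL267C: ΔΔCt = (16.78−16.29) − (19.68−16.02) = 0.49 − 3.66 = -3.17; fold change = 2^3.17 = 9.000
YCL053C: ΔΔCt = (31.29−16.29) − (25.88−16.02) = 15.00 − 9.86 = 5.14; fold change = 2^-5.14 = 0.028
YCL053C has the largest |ΔΔCt| = 5.14.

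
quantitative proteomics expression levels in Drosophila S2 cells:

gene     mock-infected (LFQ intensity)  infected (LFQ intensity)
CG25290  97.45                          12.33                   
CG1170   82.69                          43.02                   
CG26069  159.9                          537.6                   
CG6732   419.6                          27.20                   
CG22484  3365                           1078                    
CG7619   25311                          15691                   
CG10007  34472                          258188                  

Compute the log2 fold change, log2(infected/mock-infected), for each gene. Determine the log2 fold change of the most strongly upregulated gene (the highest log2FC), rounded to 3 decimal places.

2.905

log2(12.33/97.45) = -2.982  (CG25290)
log2(43.02/82.69) = -0.943  (CG1170)
log2(537.6/159.9) = 1.749  (CG26069)
log2(27.20/419.6) = -3.947  (CG6732)
log2(1078/3365) = -1.642  (CG22484)
log2(15691/25311) = -0.690  (CG7619)
log2(258188/34472) = 2.905  (CG10007)
CG10007 is most strongly upregulated.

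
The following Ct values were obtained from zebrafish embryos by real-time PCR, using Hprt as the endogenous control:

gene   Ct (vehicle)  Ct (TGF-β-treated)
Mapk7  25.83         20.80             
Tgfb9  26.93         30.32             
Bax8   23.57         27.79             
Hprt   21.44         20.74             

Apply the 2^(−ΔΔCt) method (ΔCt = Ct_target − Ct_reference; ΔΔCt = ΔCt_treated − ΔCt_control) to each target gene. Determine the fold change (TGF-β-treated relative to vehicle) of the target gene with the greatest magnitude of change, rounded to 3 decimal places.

0.033

Mapk7: ΔΔCt = (20.80−20.74) − (25.83−21.44) = 0.06 − 4.39 = -4.33; fold change = 2^4.33 = 20.112
Tgfb9: ΔΔCt = (30.32−20.74) − (26.93−21.44) = 9.58 − 5.49 = 4.09; fold change = 2^-4.09 = 0.059
Bax8: ΔΔCt = (27.79−20.74) − (23.57−21.44) = 7.05 − 2.13 = 4.92; fold change = 2^-4.92 = 0.033
Bax8 has the largest |ΔΔCt| = 4.92.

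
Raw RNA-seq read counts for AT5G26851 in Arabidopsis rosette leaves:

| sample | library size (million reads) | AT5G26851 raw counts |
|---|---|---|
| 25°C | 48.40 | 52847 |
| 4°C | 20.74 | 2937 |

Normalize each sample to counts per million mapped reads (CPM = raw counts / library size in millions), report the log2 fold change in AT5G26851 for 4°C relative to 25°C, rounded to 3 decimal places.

CPM(25°C) = 52847 / 48.40 = 1091.8802
CPM(4°C) = 2937 / 20.74 = 141.6104
Fold change = 141.6104 / 1091.8802 = 0.12969
log2(0.12969) = -2.9468

-2.947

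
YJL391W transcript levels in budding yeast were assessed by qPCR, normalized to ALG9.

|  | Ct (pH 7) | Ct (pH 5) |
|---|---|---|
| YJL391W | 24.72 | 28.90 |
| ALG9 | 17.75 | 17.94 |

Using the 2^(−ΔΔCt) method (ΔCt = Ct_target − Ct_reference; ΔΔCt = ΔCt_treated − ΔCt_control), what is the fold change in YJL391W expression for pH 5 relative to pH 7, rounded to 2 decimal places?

0.06

ΔCt(pH 7) = 24.720 − 17.750 = 6.970
ΔCt(pH 5) = 28.900 − 17.940 = 10.960
ΔΔCt = 10.960 − 6.970 = 3.990
Fold change = 2^(−3.990) = 0.063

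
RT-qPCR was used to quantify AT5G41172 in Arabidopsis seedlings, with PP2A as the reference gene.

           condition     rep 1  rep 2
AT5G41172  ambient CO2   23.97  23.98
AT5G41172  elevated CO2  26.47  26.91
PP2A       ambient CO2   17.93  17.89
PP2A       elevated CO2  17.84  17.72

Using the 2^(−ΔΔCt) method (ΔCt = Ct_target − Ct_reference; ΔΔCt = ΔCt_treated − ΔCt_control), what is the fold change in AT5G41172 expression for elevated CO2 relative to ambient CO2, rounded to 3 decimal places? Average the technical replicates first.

Mean Ct: AT5G41172 ambient CO2 23.975; AT5G41172 elevated CO2 26.690; PP2A ambient CO2 17.910; PP2A elevated CO2 17.780
ΔCt(ambient CO2) = 23.975 − 17.910 = 6.065
ΔCt(elevated CO2) = 26.690 − 17.780 = 8.910
ΔΔCt = 8.910 − 6.065 = 2.845
Fold change = 2^(−2.845) = 0.1392

0.139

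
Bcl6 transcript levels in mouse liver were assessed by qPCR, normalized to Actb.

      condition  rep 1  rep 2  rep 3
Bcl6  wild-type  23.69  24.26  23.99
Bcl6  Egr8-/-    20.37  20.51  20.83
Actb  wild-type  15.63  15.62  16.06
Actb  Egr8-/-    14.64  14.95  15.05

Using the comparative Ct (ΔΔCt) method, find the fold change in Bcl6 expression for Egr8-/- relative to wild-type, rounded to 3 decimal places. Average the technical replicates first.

Mean Ct: Bcl6 wild-type 23.980; Bcl6 Egr8-/- 20.570; Actb wild-type 15.770; Actb Egr8-/- 14.880
ΔCt(wild-type) = 23.980 − 15.770 = 8.210
ΔCt(Egr8-/-) = 20.570 − 14.880 = 5.690
ΔΔCt = 5.690 − 8.210 = -2.520
Fold change = 2^(−(-2.520)) = 2^2.520 = 5.7358

5.736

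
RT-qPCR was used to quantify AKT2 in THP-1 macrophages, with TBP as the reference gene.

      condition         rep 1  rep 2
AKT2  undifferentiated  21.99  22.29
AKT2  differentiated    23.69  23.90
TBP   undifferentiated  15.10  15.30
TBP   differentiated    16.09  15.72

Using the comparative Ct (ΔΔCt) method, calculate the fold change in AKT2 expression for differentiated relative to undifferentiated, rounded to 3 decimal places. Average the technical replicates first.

Mean Ct: AKT2 undifferentiated 22.140; AKT2 differentiated 23.795; TBP undifferentiated 15.200; TBP differentiated 15.905
ΔCt(undifferentiated) = 22.140 − 15.200 = 6.940
ΔCt(differentiated) = 23.795 − 15.905 = 7.890
ΔΔCt = 7.890 − 6.940 = 0.950
Fold change = 2^(−0.950) = 0.5176

0.518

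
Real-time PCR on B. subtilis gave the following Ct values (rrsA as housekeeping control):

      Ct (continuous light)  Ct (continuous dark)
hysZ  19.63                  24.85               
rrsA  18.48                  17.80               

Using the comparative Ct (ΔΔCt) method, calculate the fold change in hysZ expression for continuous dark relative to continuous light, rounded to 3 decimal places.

ΔCt(continuous light) = 19.630 − 18.480 = 1.150
ΔCt(continuous dark) = 24.850 − 17.800 = 7.050
ΔΔCt = 7.050 − 1.150 = 5.900
Fold change = 2^(−5.900) = 0.0167

0.017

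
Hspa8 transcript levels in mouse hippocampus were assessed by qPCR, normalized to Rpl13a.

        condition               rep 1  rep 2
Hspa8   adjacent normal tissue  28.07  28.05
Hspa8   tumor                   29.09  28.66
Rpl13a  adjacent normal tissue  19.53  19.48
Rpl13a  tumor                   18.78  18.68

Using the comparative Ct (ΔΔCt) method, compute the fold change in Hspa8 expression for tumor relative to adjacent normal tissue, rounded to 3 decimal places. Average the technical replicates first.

0.332

Mean Ct: Hspa8 adjacent normal tissue 28.060; Hspa8 tumor 28.875; Rpl13a adjacent normal tissue 19.505; Rpl13a tumor 18.730
ΔCt(adjacent normal tissue) = 28.060 − 19.505 = 8.555
ΔCt(tumor) = 28.875 − 18.730 = 10.145
ΔΔCt = 10.145 − 8.555 = 1.590
Fold change = 2^(−1.590) = 0.3322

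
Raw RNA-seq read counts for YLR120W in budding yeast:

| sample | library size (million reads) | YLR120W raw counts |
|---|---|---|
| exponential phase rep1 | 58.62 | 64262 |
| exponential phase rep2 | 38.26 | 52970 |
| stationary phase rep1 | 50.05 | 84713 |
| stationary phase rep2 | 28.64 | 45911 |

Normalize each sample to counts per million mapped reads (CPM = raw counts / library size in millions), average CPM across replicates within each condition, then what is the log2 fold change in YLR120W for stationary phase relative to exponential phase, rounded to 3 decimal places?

0.410

CPM(exponential phase rep1) = 64262 / 58.62 = 1096.2470
CPM(exponential phase rep2) = 52970 / 38.26 = 1384.4746
CPM(stationary phase rep1) = 84713 / 50.05 = 1692.5674
CPM(stationary phase rep2) = 45911 / 28.64 = 1603.0377
mean CPM(exponential phase) = 1240.3608; mean CPM(stationary phase) = 1647.8026
Fold change = 1647.8026 / 1240.3608 = 1.32849
log2(1.32849) = 0.4098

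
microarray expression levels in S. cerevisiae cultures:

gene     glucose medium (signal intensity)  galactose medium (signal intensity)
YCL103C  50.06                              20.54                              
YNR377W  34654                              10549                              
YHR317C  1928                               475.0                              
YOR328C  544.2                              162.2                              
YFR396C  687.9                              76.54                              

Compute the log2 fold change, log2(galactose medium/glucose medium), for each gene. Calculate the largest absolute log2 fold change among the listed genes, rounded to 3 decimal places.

3.168

log2(20.54/50.06) = -1.285  (YCL103C)
log2(10549/34654) = -1.716  (YNR377W)
log2(475.0/1928) = -2.021  (YHR317C)
log2(162.2/544.2) = -1.746  (YOR328C)
log2(76.54/687.9) = -3.168  (YFR396C)
The largest magnitude belongs to YFR396C.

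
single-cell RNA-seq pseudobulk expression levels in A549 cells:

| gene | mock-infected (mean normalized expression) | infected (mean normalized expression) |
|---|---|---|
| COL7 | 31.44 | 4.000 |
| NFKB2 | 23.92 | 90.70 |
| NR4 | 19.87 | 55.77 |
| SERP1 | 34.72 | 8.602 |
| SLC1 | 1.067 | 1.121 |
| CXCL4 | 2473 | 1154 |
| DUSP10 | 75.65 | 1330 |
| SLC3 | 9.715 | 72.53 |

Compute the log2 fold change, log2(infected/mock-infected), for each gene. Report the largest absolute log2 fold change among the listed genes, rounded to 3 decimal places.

log2(4.000/31.44) = -2.975  (COL7)
log2(90.70/23.92) = 1.923  (NFKB2)
log2(55.77/19.87) = 1.489  (NR4)
log2(8.602/34.72) = -2.013  (SERP1)
log2(1.121/1.067) = 0.071  (SLC1)
log2(1154/2473) = -1.100  (CXCL4)
log2(1330/75.65) = 4.136  (DUSP10)
log2(72.53/9.715) = 2.900  (SLC3)
The largest magnitude belongs to DUSP10.

4.136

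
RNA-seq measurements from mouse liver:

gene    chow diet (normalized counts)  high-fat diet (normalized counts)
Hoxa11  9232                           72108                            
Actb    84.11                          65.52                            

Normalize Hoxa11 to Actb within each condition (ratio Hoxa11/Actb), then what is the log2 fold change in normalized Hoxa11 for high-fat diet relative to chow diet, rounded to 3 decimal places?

Hoxa11/Actb (chow diet) = 9232 / 84.11 = 109.76
Hoxa11/Actb (high-fat diet) = 72108 / 65.52 = 1100.5
Fold change = 1100.5 / 109.76 = 10.0268
log2(10.0268) = 3.3258

3.326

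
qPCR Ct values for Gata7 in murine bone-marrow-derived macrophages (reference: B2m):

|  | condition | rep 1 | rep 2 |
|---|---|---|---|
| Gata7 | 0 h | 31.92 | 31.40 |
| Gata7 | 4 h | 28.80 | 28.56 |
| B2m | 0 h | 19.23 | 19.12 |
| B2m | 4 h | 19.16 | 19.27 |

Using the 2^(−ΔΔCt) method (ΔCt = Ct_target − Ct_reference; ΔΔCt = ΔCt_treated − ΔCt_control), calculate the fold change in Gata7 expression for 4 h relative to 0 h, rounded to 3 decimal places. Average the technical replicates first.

Mean Ct: Gata7 0 h 31.660; Gata7 4 h 28.680; B2m 0 h 19.175; B2m 4 h 19.215
ΔCt(0 h) = 31.660 − 19.175 = 12.485
ΔCt(4 h) = 28.680 − 19.215 = 9.465
ΔΔCt = 9.465 − 12.485 = -3.020
Fold change = 2^(−(-3.020)) = 2^3.020 = 8.1117

8.112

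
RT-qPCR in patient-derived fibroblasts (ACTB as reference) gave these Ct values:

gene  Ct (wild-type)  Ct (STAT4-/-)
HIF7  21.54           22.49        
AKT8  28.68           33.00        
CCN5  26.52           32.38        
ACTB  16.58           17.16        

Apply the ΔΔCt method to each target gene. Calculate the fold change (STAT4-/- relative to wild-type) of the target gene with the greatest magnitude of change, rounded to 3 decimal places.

HIF7: ΔΔCt = (22.49−17.16) − (21.54−16.58) = 5.33 − 4.96 = 0.37; fold change = 2^-0.37 = 0.774
AKT8: ΔΔCt = (33.00−17.16) − (28.68−16.58) = 15.84 − 12.10 = 3.74; fold change = 2^-3.74 = 0.075
CCN5: ΔΔCt = (32.38−17.16) − (26.52−16.58) = 15.22 − 9.94 = 5.28; fold change = 2^-5.28 = 0.026
CCN5 has the largest |ΔΔCt| = 5.28.

0.026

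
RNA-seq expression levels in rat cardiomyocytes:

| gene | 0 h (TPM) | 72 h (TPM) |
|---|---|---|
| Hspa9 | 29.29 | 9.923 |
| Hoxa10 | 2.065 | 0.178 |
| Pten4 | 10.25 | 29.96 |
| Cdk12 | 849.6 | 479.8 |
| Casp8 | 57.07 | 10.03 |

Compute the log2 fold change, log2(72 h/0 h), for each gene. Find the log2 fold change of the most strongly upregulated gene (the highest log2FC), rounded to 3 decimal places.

log2(9.923/29.29) = -1.562  (Hspa9)
log2(0.178/2.065) = -3.536  (Hoxa10)
log2(29.96/10.25) = 1.547  (Pten4)
log2(479.8/849.6) = -0.824  (Cdk12)
log2(10.03/57.07) = -2.508  (Casp8)
Pten4 is most strongly upregulated.

1.547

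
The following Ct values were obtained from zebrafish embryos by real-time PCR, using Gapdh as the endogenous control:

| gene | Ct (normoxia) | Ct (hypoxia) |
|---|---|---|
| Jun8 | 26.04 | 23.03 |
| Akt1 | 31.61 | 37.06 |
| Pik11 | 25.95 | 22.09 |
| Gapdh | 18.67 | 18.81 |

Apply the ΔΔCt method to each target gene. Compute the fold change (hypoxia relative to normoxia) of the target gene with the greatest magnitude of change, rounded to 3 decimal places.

0.025

Jun8: ΔΔCt = (23.03−18.81) − (26.04−18.67) = 4.22 − 7.37 = -3.15; fold change = 2^3.15 = 8.877
Akt1: ΔΔCt = (37.06−18.81) − (31.61−18.67) = 18.25 − 12.94 = 5.31; fold change = 2^-5.31 = 0.025
Pik11: ΔΔCt = (22.09−18.81) − (25.95−18.67) = 3.28 − 7.28 = -4.00; fold change = 2^4.00 = 16.000
Akt1 has the largest |ΔΔCt| = 5.31.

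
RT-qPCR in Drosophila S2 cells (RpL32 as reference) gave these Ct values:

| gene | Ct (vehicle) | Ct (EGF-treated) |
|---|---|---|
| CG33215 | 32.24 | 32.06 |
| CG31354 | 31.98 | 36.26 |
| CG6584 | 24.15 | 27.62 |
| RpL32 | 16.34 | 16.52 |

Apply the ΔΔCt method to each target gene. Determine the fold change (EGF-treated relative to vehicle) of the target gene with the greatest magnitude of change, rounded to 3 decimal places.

0.058

CG33215: ΔΔCt = (32.06−16.52) − (32.24−16.34) = 15.54 − 15.90 = -0.36; fold change = 2^0.36 = 1.283
CG31354: ΔΔCt = (36.26−16.52) − (31.98−16.34) = 19.74 − 15.64 = 4.10; fold change = 2^-4.10 = 0.058
CG6584: ΔΔCt = (27.62−16.52) − (24.15−16.34) = 11.10 − 7.81 = 3.29; fold change = 2^-3.29 = 0.102
CG31354 has the largest |ΔΔCt| = 4.10.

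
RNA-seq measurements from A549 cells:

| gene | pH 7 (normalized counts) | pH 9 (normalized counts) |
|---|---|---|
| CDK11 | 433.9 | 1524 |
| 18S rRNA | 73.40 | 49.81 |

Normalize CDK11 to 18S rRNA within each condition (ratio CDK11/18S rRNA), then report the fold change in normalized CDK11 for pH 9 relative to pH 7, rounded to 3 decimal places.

CDK11/18S rRNA (pH 7) = 433.9 / 73.40 = 5.9114
CDK11/18S rRNA (pH 9) = 1524 / 49.81 = 30.596
Fold change = 30.596 / 5.9114 = 5.1758

5.176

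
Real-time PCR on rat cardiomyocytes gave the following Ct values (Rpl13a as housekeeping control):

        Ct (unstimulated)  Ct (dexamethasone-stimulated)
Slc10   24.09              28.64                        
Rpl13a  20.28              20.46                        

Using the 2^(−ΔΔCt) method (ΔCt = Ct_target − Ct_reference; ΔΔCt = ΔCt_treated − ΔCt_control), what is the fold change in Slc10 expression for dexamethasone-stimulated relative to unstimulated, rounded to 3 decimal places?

0.048

ΔCt(unstimulated) = 24.090 − 20.280 = 3.810
ΔCt(dexamethasone-stimulated) = 28.640 − 20.460 = 8.180
ΔΔCt = 8.180 − 3.810 = 4.370
Fold change = 2^(−4.370) = 0.0484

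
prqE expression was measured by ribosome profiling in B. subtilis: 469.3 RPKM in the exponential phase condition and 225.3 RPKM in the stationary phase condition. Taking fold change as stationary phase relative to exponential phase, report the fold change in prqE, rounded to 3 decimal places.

0.480

Fold change = 225.3 / 469.3 = 0.4801
prqE is downregulated.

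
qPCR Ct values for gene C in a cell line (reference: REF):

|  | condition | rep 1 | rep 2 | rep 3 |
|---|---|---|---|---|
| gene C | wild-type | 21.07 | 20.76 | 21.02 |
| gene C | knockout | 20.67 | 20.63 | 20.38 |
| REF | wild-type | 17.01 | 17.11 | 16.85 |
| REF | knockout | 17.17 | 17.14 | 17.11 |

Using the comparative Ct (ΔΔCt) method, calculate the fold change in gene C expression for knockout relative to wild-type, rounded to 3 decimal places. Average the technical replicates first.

Mean Ct: gene C wild-type 20.950; gene C knockout 20.560; REF wild-type 16.990; REF knockout 17.140
ΔCt(wild-type) = 20.950 − 16.990 = 3.960
ΔCt(knockout) = 20.560 − 17.140 = 3.420
ΔΔCt = 3.420 − 3.960 = -0.540
Fold change = 2^(−(-0.540)) = 2^0.540 = 1.4540

1.454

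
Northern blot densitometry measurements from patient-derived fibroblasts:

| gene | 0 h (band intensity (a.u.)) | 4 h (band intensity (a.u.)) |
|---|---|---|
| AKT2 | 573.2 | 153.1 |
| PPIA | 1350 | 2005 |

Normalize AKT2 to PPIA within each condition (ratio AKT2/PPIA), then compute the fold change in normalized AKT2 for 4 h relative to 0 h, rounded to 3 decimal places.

AKT2/PPIA (0 h) = 573.2 / 1350 = 0.42459
AKT2/PPIA (4 h) = 153.1 / 2005 = 0.076359
Fold change = 0.076359 / 0.42459 = 0.1798

0.180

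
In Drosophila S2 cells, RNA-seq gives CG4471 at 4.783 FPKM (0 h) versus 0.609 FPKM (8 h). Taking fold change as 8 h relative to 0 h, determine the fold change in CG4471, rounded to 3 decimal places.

Fold change = 0.609 / 4.783 = 0.1273
CG4471 is downregulated.

0.127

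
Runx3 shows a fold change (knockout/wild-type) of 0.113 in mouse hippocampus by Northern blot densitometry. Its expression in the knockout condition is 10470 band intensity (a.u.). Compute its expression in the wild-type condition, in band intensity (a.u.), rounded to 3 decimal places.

92654.867

wild-type expression = 10470 / 0.113 = 92654.867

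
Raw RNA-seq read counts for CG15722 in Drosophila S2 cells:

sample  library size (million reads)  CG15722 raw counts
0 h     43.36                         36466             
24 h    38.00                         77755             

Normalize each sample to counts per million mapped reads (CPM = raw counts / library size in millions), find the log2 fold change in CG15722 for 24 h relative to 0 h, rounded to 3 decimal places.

1.283

CPM(0 h) = 36466 / 43.36 = 841.0055
CPM(24 h) = 77755 / 38.00 = 2046.1842
Fold change = 2046.1842 / 841.0055 = 2.43302
log2(2.43302) = 1.2827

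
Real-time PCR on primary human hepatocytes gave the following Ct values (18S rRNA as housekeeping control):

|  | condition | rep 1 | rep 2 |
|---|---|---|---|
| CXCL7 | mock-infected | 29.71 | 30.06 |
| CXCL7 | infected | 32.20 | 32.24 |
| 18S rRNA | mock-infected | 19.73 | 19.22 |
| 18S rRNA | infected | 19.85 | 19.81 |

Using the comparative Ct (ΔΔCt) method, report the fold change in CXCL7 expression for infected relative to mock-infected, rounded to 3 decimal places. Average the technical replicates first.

Mean Ct: CXCL7 mock-infected 29.885; CXCL7 infected 32.220; 18S rRNA mock-infected 19.475; 18S rRNA infected 19.830
ΔCt(mock-infected) = 29.885 − 19.475 = 10.410
ΔCt(infected) = 32.220 − 19.830 = 12.390
ΔΔCt = 12.390 − 10.410 = 1.980
Fold change = 2^(−1.980) = 0.2535

0.253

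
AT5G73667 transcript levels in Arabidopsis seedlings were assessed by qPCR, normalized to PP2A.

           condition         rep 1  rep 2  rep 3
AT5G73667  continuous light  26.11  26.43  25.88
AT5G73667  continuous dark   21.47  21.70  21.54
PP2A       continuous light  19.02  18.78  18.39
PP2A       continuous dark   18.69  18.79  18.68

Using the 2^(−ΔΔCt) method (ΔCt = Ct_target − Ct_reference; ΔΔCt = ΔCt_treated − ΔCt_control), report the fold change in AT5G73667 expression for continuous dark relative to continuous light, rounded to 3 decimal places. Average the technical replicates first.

23.588

Mean Ct: AT5G73667 continuous light 26.140; AT5G73667 continuous dark 21.570; PP2A continuous light 18.730; PP2A continuous dark 18.720
ΔCt(continuous light) = 26.140 − 18.730 = 7.410
ΔCt(continuous dark) = 21.570 − 18.720 = 2.850
ΔΔCt = 2.850 − 7.410 = -4.560
Fold change = 2^(−(-4.560)) = 2^4.560 = 23.5883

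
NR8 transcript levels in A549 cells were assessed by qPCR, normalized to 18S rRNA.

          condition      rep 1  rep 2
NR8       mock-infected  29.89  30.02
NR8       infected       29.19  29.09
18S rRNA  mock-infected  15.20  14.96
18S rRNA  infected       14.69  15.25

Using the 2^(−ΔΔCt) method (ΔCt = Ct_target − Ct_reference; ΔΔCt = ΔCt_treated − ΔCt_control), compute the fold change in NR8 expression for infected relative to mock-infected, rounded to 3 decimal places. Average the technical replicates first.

1.630

Mean Ct: NR8 mock-infected 29.955; NR8 infected 29.140; 18S rRNA mock-infected 15.080; 18S rRNA infected 14.970
ΔCt(mock-infected) = 29.955 − 15.080 = 14.875
ΔCt(infected) = 29.140 − 14.970 = 14.170
ΔΔCt = 14.170 − 14.875 = -0.705
Fold change = 2^(−(-0.705)) = 2^0.705 = 1.6301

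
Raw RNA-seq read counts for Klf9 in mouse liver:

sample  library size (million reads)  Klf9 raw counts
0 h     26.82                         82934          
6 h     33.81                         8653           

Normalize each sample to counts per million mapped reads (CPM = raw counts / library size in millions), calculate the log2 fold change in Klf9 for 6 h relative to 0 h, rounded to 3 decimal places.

-3.595

CPM(0 h) = 82934 / 26.82 = 3092.2446
CPM(6 h) = 8653 / 33.81 = 255.9302
Fold change = 255.9302 / 3092.2446 = 0.08277
log2(0.08277) = -3.5948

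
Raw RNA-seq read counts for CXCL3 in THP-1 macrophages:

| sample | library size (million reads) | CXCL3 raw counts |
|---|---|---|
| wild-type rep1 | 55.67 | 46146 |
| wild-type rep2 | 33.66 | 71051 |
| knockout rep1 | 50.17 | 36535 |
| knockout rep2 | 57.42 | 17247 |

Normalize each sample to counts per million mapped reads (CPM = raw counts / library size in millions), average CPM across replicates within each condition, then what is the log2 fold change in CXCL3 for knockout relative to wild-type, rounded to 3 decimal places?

CPM(wild-type rep1) = 46146 / 55.67 = 828.9204
CPM(wild-type rep2) = 71051 / 33.66 = 2110.8437
CPM(knockout rep1) = 36535 / 50.17 = 728.2240
CPM(knockout rep2) = 17247 / 57.42 = 300.3657
mean CPM(wild-type) = 1469.8821; mean CPM(knockout) = 514.2949
Fold change = 514.2949 / 1469.8821 = 0.34989
log2(0.34989) = -1.5150

-1.515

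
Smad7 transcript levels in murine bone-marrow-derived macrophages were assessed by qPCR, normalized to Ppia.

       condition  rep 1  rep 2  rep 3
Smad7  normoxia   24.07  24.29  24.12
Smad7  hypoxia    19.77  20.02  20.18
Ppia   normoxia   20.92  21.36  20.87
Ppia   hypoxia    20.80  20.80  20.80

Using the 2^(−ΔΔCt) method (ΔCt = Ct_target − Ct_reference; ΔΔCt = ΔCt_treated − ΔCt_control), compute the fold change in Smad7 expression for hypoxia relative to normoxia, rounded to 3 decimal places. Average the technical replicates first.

15.137

Mean Ct: Smad7 normoxia 24.160; Smad7 hypoxia 19.990; Ppia normoxia 21.050; Ppia hypoxia 20.800
ΔCt(normoxia) = 24.160 − 21.050 = 3.110
ΔCt(hypoxia) = 19.990 − 20.800 = -0.810
ΔΔCt = -0.810 − 3.110 = -3.920
Fold change = 2^(−(-3.920)) = 2^3.920 = 15.1369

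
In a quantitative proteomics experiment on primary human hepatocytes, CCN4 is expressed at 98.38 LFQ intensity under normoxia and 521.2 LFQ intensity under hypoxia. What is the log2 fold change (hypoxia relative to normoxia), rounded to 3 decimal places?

Fold change = 521.2 / 98.38 = 5.2978
log2(5.2978) = 2.4054

2.405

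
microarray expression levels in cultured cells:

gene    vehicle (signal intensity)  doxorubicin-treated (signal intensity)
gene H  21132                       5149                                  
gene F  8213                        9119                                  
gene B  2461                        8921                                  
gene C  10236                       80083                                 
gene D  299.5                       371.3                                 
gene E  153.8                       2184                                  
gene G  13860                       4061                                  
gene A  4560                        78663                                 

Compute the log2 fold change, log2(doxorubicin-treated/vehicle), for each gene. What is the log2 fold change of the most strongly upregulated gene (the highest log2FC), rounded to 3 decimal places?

4.109

log2(5149/21132) = -2.037  (gene H)
log2(9119/8213) = 0.151  (gene F)
log2(8921/2461) = 1.858  (gene B)
log2(80083/10236) = 2.968  (gene C)
log2(371.3/299.5) = 0.310  (gene D)
log2(2184/153.8) = 3.828  (gene E)
log2(4061/13860) = -1.771  (gene G)
log2(78663/4560) = 4.109  (gene A)
gene A is most strongly upregulated.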